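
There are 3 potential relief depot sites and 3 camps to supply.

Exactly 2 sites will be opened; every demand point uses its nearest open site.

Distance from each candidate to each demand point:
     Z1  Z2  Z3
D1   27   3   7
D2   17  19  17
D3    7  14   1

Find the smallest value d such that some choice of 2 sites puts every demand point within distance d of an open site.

Open {D1, D3}.
  Farthest demand point is Z1 at distance 7 (to D3); all others are ≤ 7.
With {D2, D3} the worst case is 14.
With {D1, D2} the worst case is 17.
No size-2 selection achieves below 7.

7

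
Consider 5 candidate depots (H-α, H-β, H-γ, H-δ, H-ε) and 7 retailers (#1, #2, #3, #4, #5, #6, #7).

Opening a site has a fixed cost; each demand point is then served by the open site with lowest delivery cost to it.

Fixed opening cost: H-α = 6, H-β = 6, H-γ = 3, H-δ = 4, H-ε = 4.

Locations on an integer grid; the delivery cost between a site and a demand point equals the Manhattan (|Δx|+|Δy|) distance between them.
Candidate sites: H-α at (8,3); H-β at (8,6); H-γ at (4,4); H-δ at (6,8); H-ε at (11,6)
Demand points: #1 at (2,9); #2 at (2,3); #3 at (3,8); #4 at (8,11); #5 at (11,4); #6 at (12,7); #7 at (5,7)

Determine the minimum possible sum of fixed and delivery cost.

Open {H-γ, H-δ, H-ε}: assign each demand point to its cheapest open site.
  #1→H-δ 5, #2→H-γ 3, #3→H-δ 3, #4→H-δ 5, #5→H-ε 2, #6→H-ε 2, #7→H-δ 2
  delivery cost 22, fixed 11 → total 33.
Compare {H-δ, H-ε}: delivery cost 28 + fixed 8 = 36.
Compare {H-γ, H-ε}: delivery cost 31 + fixed 7 = 38.
Compare {H-γ, H-δ}: delivery cost 32 + fixed 7 = 39.
All other subsets cost ≥ 36. Minimum total cost: 33.

33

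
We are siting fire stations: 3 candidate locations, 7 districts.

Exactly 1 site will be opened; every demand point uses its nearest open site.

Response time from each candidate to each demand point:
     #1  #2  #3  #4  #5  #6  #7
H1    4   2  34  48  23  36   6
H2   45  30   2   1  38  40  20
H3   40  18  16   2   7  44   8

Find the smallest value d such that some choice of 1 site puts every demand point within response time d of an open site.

Open {H3}.
  Farthest demand point is #6 at response time 44 (to H3); all others are ≤ 44.
With {H2} the worst case is 45.
With {H1} the worst case is 48.
No size-1 selection achieves below 44.

44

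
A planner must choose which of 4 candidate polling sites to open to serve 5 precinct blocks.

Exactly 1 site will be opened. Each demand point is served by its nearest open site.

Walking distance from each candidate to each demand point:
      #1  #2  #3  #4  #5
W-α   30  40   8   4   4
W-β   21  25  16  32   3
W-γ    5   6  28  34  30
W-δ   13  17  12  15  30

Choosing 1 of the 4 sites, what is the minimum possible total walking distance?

86

Open {W-α}.
  #1→W-α 30, #2→W-α 40, #3→W-α 8, #4→W-α 4, #5→W-α 4  ⇒ total 86.
Compare {W-δ}: total 87.
Compare {W-β}: total 97.
No size-1 selection does better; minimum is 86.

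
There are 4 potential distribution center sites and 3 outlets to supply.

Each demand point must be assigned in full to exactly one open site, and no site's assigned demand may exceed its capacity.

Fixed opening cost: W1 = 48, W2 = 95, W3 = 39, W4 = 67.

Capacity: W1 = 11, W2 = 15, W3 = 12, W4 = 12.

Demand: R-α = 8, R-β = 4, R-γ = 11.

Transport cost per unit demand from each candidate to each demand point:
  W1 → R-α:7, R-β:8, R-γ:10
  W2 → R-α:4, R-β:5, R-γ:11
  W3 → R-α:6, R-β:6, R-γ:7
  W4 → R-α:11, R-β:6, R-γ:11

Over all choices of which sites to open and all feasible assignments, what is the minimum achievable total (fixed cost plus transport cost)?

263

Open {W2, W3}; cheapest assignment that respects the capacities:
  W2 (cap 15, load 12): R-α, R-β — cost 8×4 + 4×5 = 52
  W3 (cap 12, load 11): R-γ — cost 11×7 = 77
  Shipping 129, fixed 134 → total 263.
  Any other capacity-feasible assignment to {W2, W3} ships for at least 129.
Compare {W1, W3}: its best feasible assignment gives total 269.
Compare {W3, W4}: its best feasible assignment gives total 295.
Every other set of open sites that can feasibly serve all demand totals ≥ 269 even under its best assignment. Minimum: 263.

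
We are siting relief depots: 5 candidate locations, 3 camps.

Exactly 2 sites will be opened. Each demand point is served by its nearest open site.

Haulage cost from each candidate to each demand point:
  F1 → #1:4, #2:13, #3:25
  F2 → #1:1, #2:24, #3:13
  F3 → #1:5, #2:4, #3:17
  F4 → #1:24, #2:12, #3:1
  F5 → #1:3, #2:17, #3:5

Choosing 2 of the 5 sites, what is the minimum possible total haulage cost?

Open {F3, F4}.
  #1→F3 5, #2→F3 4, #3→F4 1  ⇒ total 10.
Compare {F3, F5}: total 12.
Compare {F2, F4}: total 14.
No size-2 selection does better; minimum is 10.

10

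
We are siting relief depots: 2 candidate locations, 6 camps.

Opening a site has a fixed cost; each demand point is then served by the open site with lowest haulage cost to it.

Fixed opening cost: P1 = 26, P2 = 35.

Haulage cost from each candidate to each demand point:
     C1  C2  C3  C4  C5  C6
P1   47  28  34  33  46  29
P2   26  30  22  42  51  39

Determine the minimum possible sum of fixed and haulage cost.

243

Open {P1}: assign each demand point to its cheapest open site.
  C1→P1 47, C2→P1 28, C3→P1 34, C4→P1 33, C5→P1 46, C6→P1 29
  haulage cost 217, fixed 26 → total 243.
Compare {P2}: haulage cost 210 + fixed 35 = 245.
Compare {P1, P2}: haulage cost 184 + fixed 61 = 245.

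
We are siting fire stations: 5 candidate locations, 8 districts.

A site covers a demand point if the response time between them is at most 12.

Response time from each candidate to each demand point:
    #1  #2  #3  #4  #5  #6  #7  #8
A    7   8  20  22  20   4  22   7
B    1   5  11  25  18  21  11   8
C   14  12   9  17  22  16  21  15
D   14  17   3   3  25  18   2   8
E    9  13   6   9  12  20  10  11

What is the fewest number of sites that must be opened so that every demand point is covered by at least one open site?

2

Coverage sets (demand points within 12 of each site):
  A: {#1, #2, #6, #8}
  B: {#1, #2, #3, #7, #8}
  C: {#2, #3}
  D: {#3, #4, #7, #8}
  E: {#1, #3, #4, #5, #7, #8}
No single site covers all 8 demand points.
But {A, E} covers everything, so the minimum is 2.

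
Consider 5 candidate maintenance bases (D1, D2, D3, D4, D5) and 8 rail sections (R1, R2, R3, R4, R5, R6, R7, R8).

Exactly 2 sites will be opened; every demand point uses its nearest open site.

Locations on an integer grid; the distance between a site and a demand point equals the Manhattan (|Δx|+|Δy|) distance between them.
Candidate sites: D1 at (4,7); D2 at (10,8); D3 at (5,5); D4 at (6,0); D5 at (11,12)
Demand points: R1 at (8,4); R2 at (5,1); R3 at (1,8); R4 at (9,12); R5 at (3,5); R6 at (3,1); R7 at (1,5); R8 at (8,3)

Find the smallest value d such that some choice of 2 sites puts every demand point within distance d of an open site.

7

Open {D1, D2}.
  Farthest demand point is R2 at distance 7 (to D1); all others are ≤ 7.
With {D2, D3} the worst case is 7.
With {D3, D5} the worst case is 7.
No size-2 selection achieves below 7.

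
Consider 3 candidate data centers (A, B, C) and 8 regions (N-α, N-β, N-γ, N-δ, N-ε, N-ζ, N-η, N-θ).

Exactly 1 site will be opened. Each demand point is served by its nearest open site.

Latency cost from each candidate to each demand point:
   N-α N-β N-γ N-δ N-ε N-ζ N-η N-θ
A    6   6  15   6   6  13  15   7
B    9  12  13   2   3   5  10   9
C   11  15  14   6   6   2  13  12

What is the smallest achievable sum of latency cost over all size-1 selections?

Open {B}.
  N-α→B 9, N-β→B 12, N-γ→B 13, N-δ→B 2, N-ε→B 3, N-ζ→B 5, N-η→B 10, N-θ→B 9  ⇒ total 63.
Compare {A}: total 74.
Compare {C}: total 79.

63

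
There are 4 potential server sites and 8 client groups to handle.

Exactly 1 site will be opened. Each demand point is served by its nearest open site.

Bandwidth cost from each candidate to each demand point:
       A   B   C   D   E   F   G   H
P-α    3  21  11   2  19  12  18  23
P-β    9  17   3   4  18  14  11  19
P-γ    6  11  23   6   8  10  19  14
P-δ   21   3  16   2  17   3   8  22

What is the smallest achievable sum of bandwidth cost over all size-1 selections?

92

Open {P-δ}.
  A→P-δ 21, B→P-δ 3, C→P-δ 16, D→P-δ 2, E→P-δ 17, F→P-δ 3, G→P-δ 8, H→P-δ 22  ⇒ total 92.
Compare {P-β}: total 95.
Compare {P-γ}: total 97.
No size-1 selection does better; minimum is 92.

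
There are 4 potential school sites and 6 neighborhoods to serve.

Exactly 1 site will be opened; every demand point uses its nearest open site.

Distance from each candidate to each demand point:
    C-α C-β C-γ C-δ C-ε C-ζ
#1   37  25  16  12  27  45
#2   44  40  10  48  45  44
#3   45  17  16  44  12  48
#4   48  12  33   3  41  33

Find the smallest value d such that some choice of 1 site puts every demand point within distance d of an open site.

Open {#1}.
  Farthest demand point is C-ζ at distance 45 (to #1); all others are ≤ 45.
With {#2} the worst case is 48.
With {#3} the worst case is 48.
No size-1 selection achieves below 45.

45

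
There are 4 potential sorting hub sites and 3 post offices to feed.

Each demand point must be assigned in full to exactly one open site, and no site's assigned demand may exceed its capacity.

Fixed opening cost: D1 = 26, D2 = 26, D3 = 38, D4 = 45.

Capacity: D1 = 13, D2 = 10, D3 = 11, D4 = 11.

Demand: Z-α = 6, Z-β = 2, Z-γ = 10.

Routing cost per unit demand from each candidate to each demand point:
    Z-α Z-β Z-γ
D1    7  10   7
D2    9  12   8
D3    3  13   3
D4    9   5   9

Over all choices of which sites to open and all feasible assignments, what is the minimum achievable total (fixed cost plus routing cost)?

156

Open {D1, D3}; cheapest assignment that respects the capacities:
  D1 (cap 13, load 8): Z-α, Z-β — cost 6×7 + 2×10 = 62
  D3 (cap 11, load 10): Z-γ — cost 10×3 = 30
  Shipping 92, fixed 64 → total 156.
  Any other capacity-feasible assignment to {D1, D3} ships for at least 92.
Compare {D2, D3}: its best feasible assignment gives total 172.
Compare {D3, D4}: its best feasible assignment gives total 177.
Every other set of open sites that can feasibly serve all demand totals ≥ 172 even under its best assignment. Minimum: 156.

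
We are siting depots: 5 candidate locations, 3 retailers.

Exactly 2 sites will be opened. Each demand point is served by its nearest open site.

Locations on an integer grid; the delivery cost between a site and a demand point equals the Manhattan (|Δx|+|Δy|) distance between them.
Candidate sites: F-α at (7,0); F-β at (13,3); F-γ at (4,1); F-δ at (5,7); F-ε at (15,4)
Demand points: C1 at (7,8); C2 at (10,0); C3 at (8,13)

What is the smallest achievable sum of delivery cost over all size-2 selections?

Open {F-α, F-δ}.
  C1→F-δ 3, C2→F-α 3, C3→F-δ 9  ⇒ total 15.
Compare {F-β, F-δ}: total 18.
Compare {F-γ, F-δ}: total 19.
No size-2 selection does better; minimum is 15.

15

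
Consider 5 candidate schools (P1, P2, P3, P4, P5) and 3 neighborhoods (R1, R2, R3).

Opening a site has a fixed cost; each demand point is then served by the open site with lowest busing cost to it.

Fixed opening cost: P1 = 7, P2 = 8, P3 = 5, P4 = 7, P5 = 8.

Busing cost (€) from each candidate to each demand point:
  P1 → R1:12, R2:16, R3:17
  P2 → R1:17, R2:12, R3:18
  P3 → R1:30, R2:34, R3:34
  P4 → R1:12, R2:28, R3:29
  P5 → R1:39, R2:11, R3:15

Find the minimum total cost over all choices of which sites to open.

52

Open {P1}: assign each demand point to its cheapest open site.
  R1→P1 12, R2→P1 16, R3→P1 17
  busing cost 45, fixed 7 → total 52.
Compare {P1, P5}: busing cost 38 + fixed 15 = 53.
Compare {P4, P5}: busing cost 38 + fixed 15 = 53.
Compare {P2}: busing cost 47 + fixed 8 = 55.
All other subsets cost ≥ 53. Minimum total cost: 52.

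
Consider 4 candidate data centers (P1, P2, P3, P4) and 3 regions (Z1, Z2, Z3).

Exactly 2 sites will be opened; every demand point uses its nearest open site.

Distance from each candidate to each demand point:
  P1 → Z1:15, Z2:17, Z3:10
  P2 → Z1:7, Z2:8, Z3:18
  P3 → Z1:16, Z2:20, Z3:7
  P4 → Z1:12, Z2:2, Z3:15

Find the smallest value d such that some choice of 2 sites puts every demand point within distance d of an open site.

Open {P2, P3}.
  Farthest demand point is Z2 at distance 8 (to P2); all others are ≤ 8.
With {P1, P2} the worst case is 10.
With {P1, P4} the worst case is 12.
No size-2 selection achieves below 8.

8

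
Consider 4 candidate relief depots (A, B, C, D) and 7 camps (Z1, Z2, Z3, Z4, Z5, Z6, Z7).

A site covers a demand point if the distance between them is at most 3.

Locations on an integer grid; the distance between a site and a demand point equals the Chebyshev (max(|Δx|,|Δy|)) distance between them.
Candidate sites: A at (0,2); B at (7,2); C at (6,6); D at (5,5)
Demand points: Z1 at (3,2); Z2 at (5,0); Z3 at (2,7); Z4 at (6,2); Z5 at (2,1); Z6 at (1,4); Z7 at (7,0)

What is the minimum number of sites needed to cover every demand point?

3

Coverage sets (demand points within 3 of each site):
  A: {Z1, Z5, Z6}
  B: {Z2, Z4, Z7}
  C: {}
  D: {Z1, Z3, Z4}
No 2 sites suffice: every size-2 union leaves at least one demand point uncovered.
But {A, B, D} covers everything, so the minimum is 3.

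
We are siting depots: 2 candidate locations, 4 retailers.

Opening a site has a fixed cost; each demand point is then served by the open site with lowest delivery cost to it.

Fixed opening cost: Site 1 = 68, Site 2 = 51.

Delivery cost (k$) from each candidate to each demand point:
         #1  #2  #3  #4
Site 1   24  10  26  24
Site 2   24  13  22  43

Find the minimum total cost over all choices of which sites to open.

Open {Site 1}: assign each demand point to its cheapest open site.
  #1→Site 1 24, #2→Site 1 10, #3→Site 1 26, #4→Site 1 24
  delivery cost 84, fixed 68 → total 152.
Compare {Site 2}: delivery cost 102 + fixed 51 = 153.
Compare {Site 1, Site 2}: delivery cost 80 + fixed 119 = 199.

152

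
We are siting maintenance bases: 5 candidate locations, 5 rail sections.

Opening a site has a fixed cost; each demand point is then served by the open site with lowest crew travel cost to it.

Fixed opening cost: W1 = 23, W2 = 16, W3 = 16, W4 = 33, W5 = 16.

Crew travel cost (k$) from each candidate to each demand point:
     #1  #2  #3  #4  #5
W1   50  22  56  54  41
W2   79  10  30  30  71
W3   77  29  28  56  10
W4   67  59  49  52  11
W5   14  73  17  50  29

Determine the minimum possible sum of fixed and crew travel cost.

Open {W2, W3, W5}: assign each demand point to its cheapest open site.
  #1→W5 14, #2→W2 10, #3→W5 17, #4→W2 30, #5→W3 10
  crew travel cost 81, fixed 48 → total 129.
Compare {W2, W5}: crew travel cost 100 + fixed 32 = 132.
Compare {W2, W4, W5}: crew travel cost 82 + fixed 65 = 147.
Compare {W3, W5}: crew travel cost 120 + fixed 32 = 152.
All other subsets cost ≥ 132. Minimum total cost: 129.

129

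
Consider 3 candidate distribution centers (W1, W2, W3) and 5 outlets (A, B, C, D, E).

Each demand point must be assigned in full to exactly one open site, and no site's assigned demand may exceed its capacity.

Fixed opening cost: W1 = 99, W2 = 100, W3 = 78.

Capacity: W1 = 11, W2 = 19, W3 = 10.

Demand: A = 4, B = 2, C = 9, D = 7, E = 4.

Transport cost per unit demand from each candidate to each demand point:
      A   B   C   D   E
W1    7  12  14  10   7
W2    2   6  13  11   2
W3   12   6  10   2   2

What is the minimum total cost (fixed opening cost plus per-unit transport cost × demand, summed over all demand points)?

Open {W2, W3}; cheapest assignment that respects the capacities:
  W2 (cap 19, load 19): A, B, C, E — cost 4×2 + 2×6 + 9×13 + 4×2 = 145
  W3 (cap 10, load 7): D — cost 7×2 = 14
  Shipping 159, fixed 178 → total 337.
  Any other capacity-feasible assignment to {W2, W3} ships for at least 159.
Compare {W1, W2}: its best feasible assignment gives total 414.
Compare {W1, W2, W3}: its best feasible assignment gives total 436.
Every other set of open sites that can feasibly serve all demand totals ≥ 414 even under its best assignment. Minimum: 337.

337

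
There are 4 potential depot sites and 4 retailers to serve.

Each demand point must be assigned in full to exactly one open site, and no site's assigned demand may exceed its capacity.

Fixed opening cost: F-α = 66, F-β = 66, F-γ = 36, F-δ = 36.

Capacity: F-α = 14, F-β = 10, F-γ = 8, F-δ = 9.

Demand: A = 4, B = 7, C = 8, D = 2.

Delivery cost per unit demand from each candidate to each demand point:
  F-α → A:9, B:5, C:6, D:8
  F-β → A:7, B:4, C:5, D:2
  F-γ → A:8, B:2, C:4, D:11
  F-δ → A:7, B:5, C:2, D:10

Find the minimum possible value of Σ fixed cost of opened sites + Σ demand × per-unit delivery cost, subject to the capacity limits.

200

Open {F-β, F-γ, F-δ}; cheapest assignment that respects the capacities:
  F-β (cap 10, load 6): A, D — cost 4×7 + 2×2 = 32
  F-γ (cap 8, load 7): B — cost 7×2 = 14
  F-δ (cap 9, load 8): C — cost 8×2 = 16
  Shipping 62, fixed 138 → total 200.
  Any other capacity-feasible assignment to {F-β, F-γ, F-δ} ships for at least 62.
Compare {F-α, F-δ}: its best feasible assignment gives total 205.
Compare {F-α, F-γ}: its best feasible assignment gives total 216.
Every other set of open sites that can feasibly serve all demand totals ≥ 205 even under its best assignment. Minimum: 200.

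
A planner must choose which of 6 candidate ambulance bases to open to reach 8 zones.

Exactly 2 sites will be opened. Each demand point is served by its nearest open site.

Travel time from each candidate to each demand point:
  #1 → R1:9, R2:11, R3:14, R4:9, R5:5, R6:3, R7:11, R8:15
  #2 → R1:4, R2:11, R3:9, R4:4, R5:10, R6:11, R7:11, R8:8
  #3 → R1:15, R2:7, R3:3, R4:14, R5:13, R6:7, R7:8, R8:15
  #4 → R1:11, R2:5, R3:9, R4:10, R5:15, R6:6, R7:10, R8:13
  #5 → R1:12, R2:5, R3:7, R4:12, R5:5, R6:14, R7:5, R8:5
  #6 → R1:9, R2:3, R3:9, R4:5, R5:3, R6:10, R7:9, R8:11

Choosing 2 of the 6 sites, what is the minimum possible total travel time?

46

Open {#2, #5}.
  R1→#2 4, R2→#5 5, R3→#5 7, R4→#2 4, R5→#5 5, R6→#2 11, R7→#5 5, R8→#5 5  ⇒ total 46.
Compare {#5, #6}: total 47.
Compare {#1, #5}: total 48.
No size-2 selection does better; minimum is 46.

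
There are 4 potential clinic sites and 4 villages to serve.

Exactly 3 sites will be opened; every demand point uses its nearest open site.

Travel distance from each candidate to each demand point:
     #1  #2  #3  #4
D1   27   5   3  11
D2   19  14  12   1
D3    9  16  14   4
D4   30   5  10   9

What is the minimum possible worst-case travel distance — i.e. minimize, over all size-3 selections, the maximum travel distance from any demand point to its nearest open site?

Open {D1, D2, D3}.
  Farthest demand point is #1 at travel distance 9 (to D3); all others are ≤ 9.
With {D1, D3, D4} the worst case is 9.
With {D2, D3, D4} the worst case is 10.
No size-3 selection achieves below 9.

9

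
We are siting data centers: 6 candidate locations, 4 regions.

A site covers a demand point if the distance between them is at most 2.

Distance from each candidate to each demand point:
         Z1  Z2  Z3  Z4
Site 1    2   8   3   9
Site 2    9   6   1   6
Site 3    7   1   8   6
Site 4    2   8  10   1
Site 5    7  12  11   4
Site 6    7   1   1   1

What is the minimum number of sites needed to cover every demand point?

Coverage sets (demand points within 2 of each site):
  Site 1: {Z1}
  Site 2: {Z3}
  Site 3: {Z2}
  Site 4: {Z1, Z4}
  Site 5: {}
  Site 6: {Z2, Z3, Z4}
No single site covers all 4 demand points.
But {Site 1, Site 6} covers everything, so the minimum is 2.

2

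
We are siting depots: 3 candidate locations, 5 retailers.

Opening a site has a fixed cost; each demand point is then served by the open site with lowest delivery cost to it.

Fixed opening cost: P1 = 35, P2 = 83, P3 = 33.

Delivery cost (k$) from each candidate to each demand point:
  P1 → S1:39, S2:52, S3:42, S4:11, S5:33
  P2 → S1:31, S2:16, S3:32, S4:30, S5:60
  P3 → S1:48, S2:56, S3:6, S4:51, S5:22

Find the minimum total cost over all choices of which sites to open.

198

Open {P1, P3}: assign each demand point to its cheapest open site.
  S1→P1 39, S2→P1 52, S3→P3 6, S4→P1 11, S5→P3 22
  delivery cost 130, fixed 68 → total 198.
Compare {P1}: delivery cost 177 + fixed 35 = 212.
Compare {P3}: delivery cost 183 + fixed 33 = 216.
Compare {P2, P3}: delivery cost 105 + fixed 116 = 221.
All other subsets cost ≥ 212. Minimum total cost: 198.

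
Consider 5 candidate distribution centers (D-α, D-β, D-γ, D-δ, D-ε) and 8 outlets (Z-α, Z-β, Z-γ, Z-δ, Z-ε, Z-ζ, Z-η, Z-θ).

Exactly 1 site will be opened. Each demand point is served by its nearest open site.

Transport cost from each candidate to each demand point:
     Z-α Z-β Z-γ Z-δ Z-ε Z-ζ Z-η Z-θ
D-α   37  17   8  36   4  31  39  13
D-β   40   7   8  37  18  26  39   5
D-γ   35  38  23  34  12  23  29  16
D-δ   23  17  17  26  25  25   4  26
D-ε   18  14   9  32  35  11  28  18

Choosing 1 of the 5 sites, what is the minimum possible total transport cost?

Open {D-δ}.
  Z-α→D-δ 23, Z-β→D-δ 17, Z-γ→D-δ 17, Z-δ→D-δ 26, Z-ε→D-δ 25, Z-ζ→D-δ 25, Z-η→D-δ 4, Z-θ→D-δ 26  ⇒ total 163.
Compare {D-ε}: total 165.
Compare {D-β}: total 180.
No size-1 selection does better; minimum is 163.

163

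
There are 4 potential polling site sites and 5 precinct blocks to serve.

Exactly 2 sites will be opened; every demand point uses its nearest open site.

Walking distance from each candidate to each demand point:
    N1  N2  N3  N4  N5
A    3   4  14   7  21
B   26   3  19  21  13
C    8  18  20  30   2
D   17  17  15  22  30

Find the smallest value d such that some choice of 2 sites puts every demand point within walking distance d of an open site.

Open {A, B}.
  Farthest demand point is N3 at walking distance 14 (to A); all others are ≤ 14.
With {A, C} the worst case is 14.
With {A, D} the worst case is 21.
No size-2 selection achieves below 14.

14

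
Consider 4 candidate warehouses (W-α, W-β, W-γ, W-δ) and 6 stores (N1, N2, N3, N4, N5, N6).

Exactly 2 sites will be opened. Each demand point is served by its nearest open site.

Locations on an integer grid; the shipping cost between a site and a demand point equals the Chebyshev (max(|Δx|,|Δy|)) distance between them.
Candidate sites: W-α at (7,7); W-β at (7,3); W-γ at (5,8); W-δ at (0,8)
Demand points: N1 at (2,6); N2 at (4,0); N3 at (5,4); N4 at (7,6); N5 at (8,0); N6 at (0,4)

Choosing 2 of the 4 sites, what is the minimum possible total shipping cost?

Open {W-β, W-δ}.
  N1→W-δ 2, N2→W-β 3, N3→W-β 2, N4→W-β 3, N5→W-β 3, N6→W-δ 4  ⇒ total 17.
Compare {W-β, W-γ}: total 18.
Compare {W-α, W-β}: total 21.
No size-2 selection does better; minimum is 17.

17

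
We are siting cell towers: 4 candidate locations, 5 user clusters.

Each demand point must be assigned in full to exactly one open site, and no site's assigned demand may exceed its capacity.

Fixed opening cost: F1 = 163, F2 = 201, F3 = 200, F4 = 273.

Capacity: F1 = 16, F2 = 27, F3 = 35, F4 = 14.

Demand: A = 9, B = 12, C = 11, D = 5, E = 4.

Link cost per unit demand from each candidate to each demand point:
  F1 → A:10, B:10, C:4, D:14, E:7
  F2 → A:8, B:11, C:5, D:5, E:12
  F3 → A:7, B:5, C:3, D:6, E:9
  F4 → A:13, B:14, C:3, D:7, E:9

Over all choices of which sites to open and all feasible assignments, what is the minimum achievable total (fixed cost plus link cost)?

588

Open {F1, F3}; cheapest assignment that respects the capacities:
  F1 (cap 16, load 15): C, E — cost 11×4 + 4×7 = 72
  F3 (cap 35, load 26): A, B, D — cost 9×7 + 12×5 + 5×6 = 153
  Shipping 225, fixed 363 → total 588.
  Any other capacity-feasible assignment to {F1, F3} ships for at least 225.
Compare {F2, F3}: its best feasible assignment gives total 627.
Compare {F1, F2}: its best feasible assignment gives total 664.
Every other set of open sites that can feasibly serve all demand totals ≥ 627 even under its best assignment. Minimum: 588.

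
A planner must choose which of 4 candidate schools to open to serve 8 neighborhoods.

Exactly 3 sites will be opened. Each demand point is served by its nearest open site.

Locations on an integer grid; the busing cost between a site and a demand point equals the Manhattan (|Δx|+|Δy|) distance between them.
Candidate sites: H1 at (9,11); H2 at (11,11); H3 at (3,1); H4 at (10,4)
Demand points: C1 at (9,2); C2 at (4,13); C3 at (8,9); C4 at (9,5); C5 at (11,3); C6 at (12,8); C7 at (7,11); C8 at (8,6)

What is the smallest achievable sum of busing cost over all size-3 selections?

Open {H1, H2, H4}.
  C1→H4 3, C2→H1 7, C3→H1 3, C4→H4 2, C5→H4 2, C6→H2 4, C7→H1 2, C8→H4 4  ⇒ total 27.
Compare {H1, H3, H4}: total 29.
Compare {H2, H3, H4}: total 33.
No size-3 selection does better; minimum is 27.

27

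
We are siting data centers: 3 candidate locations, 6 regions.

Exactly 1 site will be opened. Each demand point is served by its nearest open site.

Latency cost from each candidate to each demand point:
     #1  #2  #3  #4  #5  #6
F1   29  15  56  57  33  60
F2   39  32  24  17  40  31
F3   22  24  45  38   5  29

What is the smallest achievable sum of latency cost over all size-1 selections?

163

Open {F3}.
  #1→F3 22, #2→F3 24, #3→F3 45, #4→F3 38, #5→F3 5, #6→F3 29  ⇒ total 163.
Compare {F2}: total 183.
Compare {F1}: total 250.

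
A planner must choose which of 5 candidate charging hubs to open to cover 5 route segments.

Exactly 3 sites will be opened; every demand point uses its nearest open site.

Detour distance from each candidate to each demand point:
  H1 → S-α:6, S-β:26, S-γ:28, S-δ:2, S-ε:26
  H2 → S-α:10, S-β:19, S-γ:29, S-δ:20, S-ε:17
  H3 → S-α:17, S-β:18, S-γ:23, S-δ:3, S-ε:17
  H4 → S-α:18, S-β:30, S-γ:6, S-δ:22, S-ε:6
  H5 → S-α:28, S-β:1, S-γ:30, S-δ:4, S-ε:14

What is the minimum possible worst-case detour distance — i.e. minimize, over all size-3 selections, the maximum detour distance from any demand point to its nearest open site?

Open {H1, H4, H5}.
  Farthest demand point is S-α at detour distance 6 (to H1); all others are ≤ 6.
With {H2, H4, H5} the worst case is 10.
With {H3, H4, H5} the worst case is 17.
No size-3 selection achieves below 6.

6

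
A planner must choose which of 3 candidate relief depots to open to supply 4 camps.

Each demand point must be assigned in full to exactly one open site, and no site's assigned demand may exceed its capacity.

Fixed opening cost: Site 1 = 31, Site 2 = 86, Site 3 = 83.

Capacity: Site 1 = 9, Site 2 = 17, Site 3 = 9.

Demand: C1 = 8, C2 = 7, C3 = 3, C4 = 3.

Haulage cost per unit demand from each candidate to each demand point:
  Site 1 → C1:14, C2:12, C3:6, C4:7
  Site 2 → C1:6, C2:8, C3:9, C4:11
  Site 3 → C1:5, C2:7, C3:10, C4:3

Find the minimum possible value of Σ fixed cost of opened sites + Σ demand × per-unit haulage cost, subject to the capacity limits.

Open {Site 1, Site 2}; cheapest assignment that respects the capacities:
  Site 1 (cap 9, load 6): C3, C4 — cost 3×6 + 3×7 = 39
  Site 2 (cap 17, load 15): C1, C2 — cost 8×6 + 7×8 = 104
  Shipping 143, fixed 117 → total 260.
  Any other capacity-feasible assignment to {Site 1, Site 2} ships for at least 143.
Compare {Site 2, Site 3}: its best feasible assignment gives total 312.
Compare {Site 1, Site 2, Site 3}: its best feasible assignment gives total 331.
Every other set of open sites that can feasibly serve all demand totals ≥ 312 even under its best assignment. Minimum: 260.

260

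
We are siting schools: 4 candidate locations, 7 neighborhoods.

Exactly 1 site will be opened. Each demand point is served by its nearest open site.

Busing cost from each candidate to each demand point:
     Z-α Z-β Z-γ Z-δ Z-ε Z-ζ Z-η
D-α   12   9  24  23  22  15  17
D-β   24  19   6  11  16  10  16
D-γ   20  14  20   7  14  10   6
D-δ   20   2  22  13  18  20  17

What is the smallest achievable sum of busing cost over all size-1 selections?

Open {D-γ}.
  Z-α→D-γ 20, Z-β→D-γ 14, Z-γ→D-γ 20, Z-δ→D-γ 7, Z-ε→D-γ 14, Z-ζ→D-γ 10, Z-η→D-γ 6  ⇒ total 91.
Compare {D-β}: total 102.
Compare {D-δ}: total 112.
No size-1 selection does better; minimum is 91.

91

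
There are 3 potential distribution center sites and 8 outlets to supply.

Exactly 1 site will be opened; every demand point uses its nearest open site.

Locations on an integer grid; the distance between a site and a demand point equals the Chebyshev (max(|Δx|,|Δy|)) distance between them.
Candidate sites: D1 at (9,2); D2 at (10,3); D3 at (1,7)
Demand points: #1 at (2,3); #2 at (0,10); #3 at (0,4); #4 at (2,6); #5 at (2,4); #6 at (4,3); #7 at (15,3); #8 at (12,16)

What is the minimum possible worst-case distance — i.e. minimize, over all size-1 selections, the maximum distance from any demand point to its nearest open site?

13

Open {D2}.
  Farthest demand point is #8 at distance 13 (to D2); all others are ≤ 13.
With {D1} the worst case is 14.
With {D3} the worst case is 14.
No size-1 selection achieves below 13.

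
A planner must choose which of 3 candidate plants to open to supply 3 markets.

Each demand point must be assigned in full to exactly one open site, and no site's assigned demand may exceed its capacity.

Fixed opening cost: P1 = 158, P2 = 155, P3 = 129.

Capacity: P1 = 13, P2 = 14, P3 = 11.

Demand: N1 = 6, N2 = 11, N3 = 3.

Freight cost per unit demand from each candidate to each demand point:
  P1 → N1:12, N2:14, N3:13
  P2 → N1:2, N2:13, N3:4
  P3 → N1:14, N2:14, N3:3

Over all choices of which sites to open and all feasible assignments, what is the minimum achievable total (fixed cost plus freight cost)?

462

Open {P2, P3}; cheapest assignment that respects the capacities:
  P2 (cap 14, load 9): N1, N3 — cost 6×2 + 3×4 = 24
  P3 (cap 11, load 11): N2 — cost 11×14 = 154
  Shipping 178, fixed 284 → total 462.
  Any other capacity-feasible assignment to {P2, P3} ships for at least 178.
Compare {P1, P2}: its best feasible assignment gives total 491.
Compare {P1, P3}: its best feasible assignment gives total 534.
Every other set of open sites that can feasibly serve all demand totals ≥ 491 even under its best assignment. Minimum: 462.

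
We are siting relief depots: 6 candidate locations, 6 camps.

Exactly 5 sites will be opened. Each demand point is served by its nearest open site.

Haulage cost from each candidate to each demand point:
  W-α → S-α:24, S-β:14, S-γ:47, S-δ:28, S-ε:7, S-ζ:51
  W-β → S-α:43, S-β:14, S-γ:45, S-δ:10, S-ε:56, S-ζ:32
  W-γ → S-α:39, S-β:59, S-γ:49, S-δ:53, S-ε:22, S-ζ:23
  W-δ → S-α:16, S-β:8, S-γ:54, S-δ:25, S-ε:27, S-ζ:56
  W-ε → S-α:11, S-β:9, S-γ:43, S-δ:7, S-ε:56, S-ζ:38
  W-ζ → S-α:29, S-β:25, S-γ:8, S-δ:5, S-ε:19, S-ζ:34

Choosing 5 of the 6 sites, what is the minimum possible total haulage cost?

Open {W-α, W-γ, W-δ, W-ε, W-ζ}.
  S-α→W-ε 11, S-β→W-δ 8, S-γ→W-ζ 8, S-δ→W-ζ 5, S-ε→W-α 7, S-ζ→W-γ 23  ⇒ total 62.
Compare {W-α, W-β, W-γ, W-ε, W-ζ}: total 63.
Compare {W-α, W-β, W-γ, W-δ, W-ζ}: total 67.
No size-5 selection does better; minimum is 62.

62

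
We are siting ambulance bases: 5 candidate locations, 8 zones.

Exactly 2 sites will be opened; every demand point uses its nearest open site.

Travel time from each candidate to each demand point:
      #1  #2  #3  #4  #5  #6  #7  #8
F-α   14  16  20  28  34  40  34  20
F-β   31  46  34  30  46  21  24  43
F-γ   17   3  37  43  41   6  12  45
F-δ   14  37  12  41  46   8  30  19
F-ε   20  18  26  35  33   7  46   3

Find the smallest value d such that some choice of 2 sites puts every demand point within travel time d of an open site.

33

Open {F-β, F-ε}.
  Farthest demand point is #5 at travel time 33 (to F-ε); all others are ≤ 33.
With {F-α, F-β} the worst case is 34.
With {F-α, F-γ} the worst case is 34.
No size-2 selection achieves below 33.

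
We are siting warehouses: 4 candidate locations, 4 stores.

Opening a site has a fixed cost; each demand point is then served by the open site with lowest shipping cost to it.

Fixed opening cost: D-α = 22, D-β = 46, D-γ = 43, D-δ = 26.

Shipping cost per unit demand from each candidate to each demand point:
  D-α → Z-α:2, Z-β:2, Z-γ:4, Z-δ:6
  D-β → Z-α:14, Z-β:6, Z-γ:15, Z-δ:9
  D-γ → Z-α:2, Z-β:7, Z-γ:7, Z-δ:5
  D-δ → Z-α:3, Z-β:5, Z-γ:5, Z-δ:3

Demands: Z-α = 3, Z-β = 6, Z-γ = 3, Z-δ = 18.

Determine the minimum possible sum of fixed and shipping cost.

Open {D-α, D-δ}: assign each demand point to its cheapest open site.
  Z-α→D-α 3×2=6, Z-β→D-α 6×2=12, Z-γ→D-α 3×4=12, Z-δ→D-δ 18×3=54
  shipping cost 84, fixed 48 → total 132.
Compare {D-δ}: shipping cost 108 + fixed 26 = 134.
Compare {D-α}: shipping cost 138 + fixed 22 = 160.
Compare {D-γ, D-δ}: shipping cost 105 + fixed 69 = 174.
All other subsets cost ≥ 134. Minimum total cost: 132.

132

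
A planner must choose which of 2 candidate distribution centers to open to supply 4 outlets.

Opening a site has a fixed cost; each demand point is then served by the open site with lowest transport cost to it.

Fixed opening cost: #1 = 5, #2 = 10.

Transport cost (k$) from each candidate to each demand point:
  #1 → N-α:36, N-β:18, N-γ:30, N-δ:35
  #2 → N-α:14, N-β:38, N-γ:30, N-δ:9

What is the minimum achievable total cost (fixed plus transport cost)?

86

Open {#1, #2}: assign each demand point to its cheapest open site.
  N-α→#2 14, N-β→#1 18, N-γ→#1 30, N-δ→#2 9
  transport cost 71, fixed 15 → total 86.
Compare {#2}: transport cost 91 + fixed 10 = 101.
Compare {#1}: transport cost 119 + fixed 5 = 124.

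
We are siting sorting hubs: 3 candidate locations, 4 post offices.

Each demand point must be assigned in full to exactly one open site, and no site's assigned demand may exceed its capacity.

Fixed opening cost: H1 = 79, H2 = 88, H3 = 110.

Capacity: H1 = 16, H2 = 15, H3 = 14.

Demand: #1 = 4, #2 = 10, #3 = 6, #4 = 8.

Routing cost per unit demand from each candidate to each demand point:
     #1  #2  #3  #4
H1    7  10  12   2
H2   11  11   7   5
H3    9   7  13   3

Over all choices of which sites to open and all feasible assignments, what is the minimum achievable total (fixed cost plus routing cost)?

Open {H1, H2}; cheapest assignment that respects the capacities:
  H1 (cap 16, load 14): #1, #2 — cost 4×7 + 10×10 = 128
  H2 (cap 15, load 14): #3, #4 — cost 6×7 + 8×5 = 82
  Shipping 210, fixed 167 → total 377.
  Any other capacity-feasible assignment to {H1, H2} ships for at least 210.
Compare {H1, H3}: its best feasible assignment gives total 383.
Compare {H2, H3}: its best feasible assignment gives total 386.
Every other set of open sites that can feasibly serve all demand totals ≥ 383 even under its best assignment. Minimum: 377.

377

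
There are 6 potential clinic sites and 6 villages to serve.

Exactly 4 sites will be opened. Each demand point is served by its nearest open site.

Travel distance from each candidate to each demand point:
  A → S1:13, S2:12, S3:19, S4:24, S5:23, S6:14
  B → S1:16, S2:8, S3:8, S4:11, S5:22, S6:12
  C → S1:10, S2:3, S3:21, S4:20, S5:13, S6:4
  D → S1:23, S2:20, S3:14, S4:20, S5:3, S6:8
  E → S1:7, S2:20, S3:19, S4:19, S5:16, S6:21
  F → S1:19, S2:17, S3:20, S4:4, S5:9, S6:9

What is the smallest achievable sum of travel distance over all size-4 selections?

32

Open {B, C, D, F}.
  S1→C 10, S2→C 3, S3→B 8, S4→F 4, S5→D 3, S6→C 4  ⇒ total 32.
Compare {B, C, E, F}: total 35.
Compare {C, D, E, F}: total 35.
No size-4 selection does better; minimum is 32.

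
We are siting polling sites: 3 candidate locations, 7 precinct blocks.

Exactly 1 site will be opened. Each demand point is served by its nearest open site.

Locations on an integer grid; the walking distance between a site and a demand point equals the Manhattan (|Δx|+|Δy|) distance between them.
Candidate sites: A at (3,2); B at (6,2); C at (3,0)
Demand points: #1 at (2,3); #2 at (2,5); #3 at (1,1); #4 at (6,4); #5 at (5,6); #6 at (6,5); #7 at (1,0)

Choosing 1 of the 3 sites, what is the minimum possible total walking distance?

30

Open {A}.
  #1→A 2, #2→A 4, #3→A 3, #4→A 5, #5→A 6, #6→A 6, #7→A 4  ⇒ total 30.
Compare {B}: total 35.
Compare {C}: total 38.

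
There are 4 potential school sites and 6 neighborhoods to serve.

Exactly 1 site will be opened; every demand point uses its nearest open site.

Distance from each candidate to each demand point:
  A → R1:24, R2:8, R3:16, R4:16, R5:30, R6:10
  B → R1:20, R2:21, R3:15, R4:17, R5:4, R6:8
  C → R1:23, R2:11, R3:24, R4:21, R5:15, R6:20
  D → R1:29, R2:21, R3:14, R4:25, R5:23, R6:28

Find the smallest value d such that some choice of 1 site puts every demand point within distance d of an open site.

Open {B}.
  Farthest demand point is R2 at distance 21 (to B); all others are ≤ 21.
With {C} the worst case is 24.
With {D} the worst case is 29.
No size-1 selection achieves below 21.

21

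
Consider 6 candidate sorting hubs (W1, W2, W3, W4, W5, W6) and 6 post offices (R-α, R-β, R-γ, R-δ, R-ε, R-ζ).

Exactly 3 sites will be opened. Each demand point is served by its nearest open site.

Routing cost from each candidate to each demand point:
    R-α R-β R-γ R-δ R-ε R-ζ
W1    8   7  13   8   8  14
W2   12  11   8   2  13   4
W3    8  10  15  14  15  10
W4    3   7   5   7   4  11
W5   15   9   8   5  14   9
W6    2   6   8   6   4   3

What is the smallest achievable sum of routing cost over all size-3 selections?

Open {W2, W4, W6}.
  R-α→W6 2, R-β→W6 6, R-γ→W4 5, R-δ→W2 2, R-ε→W4 4, R-ζ→W6 3  ⇒ total 22.
Compare {W1, W2, W4}: total 25.
Compare {W1, W2, W6}: total 25.
No size-3 selection does better; minimum is 22.

22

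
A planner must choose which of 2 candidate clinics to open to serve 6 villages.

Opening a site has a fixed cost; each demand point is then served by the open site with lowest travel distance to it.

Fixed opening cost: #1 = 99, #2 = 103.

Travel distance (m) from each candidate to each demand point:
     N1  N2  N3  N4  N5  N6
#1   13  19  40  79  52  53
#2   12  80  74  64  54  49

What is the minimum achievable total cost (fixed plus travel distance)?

355

Open {#1}: assign each demand point to its cheapest open site.
  N1→#1 13, N2→#1 19, N3→#1 40, N4→#1 79, N5→#1 52, N6→#1 53
  travel distance 256, fixed 99 → total 355.
Compare {#2}: travel distance 333 + fixed 103 = 436.
Compare {#1, #2}: travel distance 236 + fixed 202 = 438.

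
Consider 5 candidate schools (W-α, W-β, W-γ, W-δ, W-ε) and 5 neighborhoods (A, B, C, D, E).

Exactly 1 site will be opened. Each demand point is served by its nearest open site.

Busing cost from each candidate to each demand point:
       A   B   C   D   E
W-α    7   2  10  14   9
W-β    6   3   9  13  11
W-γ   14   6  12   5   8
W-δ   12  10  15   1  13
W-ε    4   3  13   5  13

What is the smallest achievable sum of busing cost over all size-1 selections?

Open {W-ε}.
  A→W-ε 4, B→W-ε 3, C→W-ε 13, D→W-ε 5, E→W-ε 13  ⇒ total 38.
Compare {W-α}: total 42.
Compare {W-β}: total 42.
No size-1 selection does better; minimum is 38.

38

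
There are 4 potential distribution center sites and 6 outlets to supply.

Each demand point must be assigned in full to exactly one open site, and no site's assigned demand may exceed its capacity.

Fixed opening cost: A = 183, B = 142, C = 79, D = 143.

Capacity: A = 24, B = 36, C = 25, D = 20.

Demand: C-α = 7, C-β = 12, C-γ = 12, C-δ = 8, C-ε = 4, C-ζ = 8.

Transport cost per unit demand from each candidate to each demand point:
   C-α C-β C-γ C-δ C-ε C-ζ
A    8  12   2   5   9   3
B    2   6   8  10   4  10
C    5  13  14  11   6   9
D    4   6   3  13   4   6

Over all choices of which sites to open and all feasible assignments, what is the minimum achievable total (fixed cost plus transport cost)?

Open {B, D}; cheapest assignment that respects the capacities:
  B (cap 36, load 31): C-α, C-β, C-δ, C-ε — cost 7×2 + 12×6 + 8×10 + 4×4 = 182
  D (cap 20, load 20): C-γ, C-ζ — cost 12×3 + 8×6 = 84
  Shipping 266, fixed 285 → total 551.
  Any other capacity-feasible assignment to {B, D} ships for at least 266.
Compare {A, B}: its best feasible assignment gives total 555.
Compare {B, C}: its best feasible assignment gives total 579.
Every other set of open sites that can feasibly serve all demand totals ≥ 555 even under its best assignment. Minimum: 551.

551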